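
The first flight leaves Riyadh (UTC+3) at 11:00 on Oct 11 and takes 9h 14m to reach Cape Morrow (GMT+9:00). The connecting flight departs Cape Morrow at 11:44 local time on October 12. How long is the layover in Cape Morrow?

Convert departure to UTC: 11:00 − 3:00 = 08:00 UTC on Oct 11.
Add 9 hours and 14 minutes flight time → 17:14 UTC.
Cape Morrow is UTC+9:00, so local arrival = 17:14 + 9:00 = 02:14 on Oct 12.
Layover = 11:44 − 02:14 = 9 hours 30 minutes.

9 hours 30 minutes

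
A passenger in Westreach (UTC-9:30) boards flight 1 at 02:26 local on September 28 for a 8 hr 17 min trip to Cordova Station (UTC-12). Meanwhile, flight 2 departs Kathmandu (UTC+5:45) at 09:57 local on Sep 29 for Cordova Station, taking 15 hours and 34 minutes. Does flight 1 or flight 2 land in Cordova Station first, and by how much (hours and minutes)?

Flight 1 in UTC: 02:26 + 9:30 = 11:56 on Sep 28.
+8 hours and 17 minutes → arrive 20:13 UTC on Sep 28.
Flight 2 in UTC: 09:57 − 5:45 = 04:12 on Sep 29.
+15 hours 34 minutes → arrive 19:46 UTC on Sep 29.
Flight 1 lands earlier by 23 hours 33 minutes.

the first, by 23 hours 33 minutes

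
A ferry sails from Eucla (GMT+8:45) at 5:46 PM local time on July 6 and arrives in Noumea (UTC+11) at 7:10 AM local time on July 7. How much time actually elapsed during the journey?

11 hours 9 minutes

Departure in UTC: 5:46 PM − 8:45 = 9:01 AM on Jul 6.
Arrival in UTC: 7:10 AM − 11:00 = 8:10 PM on Jul 6.
Elapsed = 8:10 PM − 9:01 AM = 11 hours 9 minutes.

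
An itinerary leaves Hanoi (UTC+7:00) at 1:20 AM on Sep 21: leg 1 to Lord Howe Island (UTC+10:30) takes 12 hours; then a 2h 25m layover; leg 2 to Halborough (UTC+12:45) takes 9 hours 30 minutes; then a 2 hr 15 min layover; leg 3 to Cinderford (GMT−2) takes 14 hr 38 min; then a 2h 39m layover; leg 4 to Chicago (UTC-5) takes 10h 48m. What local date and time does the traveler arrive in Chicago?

Convert departure to UTC: 1:20 AM − 7:00 = 6:20 PM UTC on Sep 20.
Add 12 hours leg 1 → 6:20 AM UTC (Sep 21).
Add 2 hours 25 minutes layover in Lord Howe Island → 8:45 AM UTC.
Add 9 hours and 30 minutes leg 2 → 6:15 PM UTC.
Add 2 hours and 15 minutes layover in Halborough → 8:30 PM UTC.
Add 14 hours 38 minutes leg 3 → 11:08 AM UTC (Sep 22).
Add 2 hours 39 minutes layover in Cinderford → 1:47 PM UTC.
Add 10 hours and 48 minutes leg 4 → 12:35 AM UTC (Sep 23).
Chicago is UTC−5:00, so local arrival = 12:35 AM − 5:00 = 7:35 PM on Sep 22.

7:35 PM on September 22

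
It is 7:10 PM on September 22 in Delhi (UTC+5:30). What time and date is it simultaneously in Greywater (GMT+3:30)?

5:10 PM on September 22

In UTC: 7:10 PM − 5:30 = 1:40 PM on Sep 22.
Greywater is UTC+3:30: 1:40 PM + 3:30 = 5:10 PM on Sep 22.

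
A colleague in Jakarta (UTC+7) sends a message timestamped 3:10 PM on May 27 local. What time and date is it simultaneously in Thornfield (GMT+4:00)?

12:10 PM on May 27

In UTC: 3:10 PM − 7:00 = 8:10 AM on May 27.
Thornfield is UTC+4:00: 8:10 AM + 4:00 = 12:10 PM on May 27.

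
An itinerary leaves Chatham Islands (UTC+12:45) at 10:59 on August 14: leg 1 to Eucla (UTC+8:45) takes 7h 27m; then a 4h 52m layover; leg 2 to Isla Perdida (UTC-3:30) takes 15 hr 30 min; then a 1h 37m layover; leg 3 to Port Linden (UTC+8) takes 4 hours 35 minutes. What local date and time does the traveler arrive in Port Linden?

16:15 on August 15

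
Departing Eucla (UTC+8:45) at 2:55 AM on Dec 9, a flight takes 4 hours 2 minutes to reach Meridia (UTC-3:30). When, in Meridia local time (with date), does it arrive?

6:42 PM on December 8

Convert departure to UTC: 2:55 AM − 8:45 = 6:10 PM UTC on Dec 8.
Add 4 hours 2 minutes travel time → 10:12 PM UTC.
Meridia is UTC−3:30, so local arrival = 10:12 PM − 3:30 = 6:42 PM on Dec 8.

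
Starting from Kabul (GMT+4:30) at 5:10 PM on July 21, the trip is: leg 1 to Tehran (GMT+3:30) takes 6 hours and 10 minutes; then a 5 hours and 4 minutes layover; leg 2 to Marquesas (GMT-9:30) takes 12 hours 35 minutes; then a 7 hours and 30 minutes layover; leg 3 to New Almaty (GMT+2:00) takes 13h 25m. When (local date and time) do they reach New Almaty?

11:24 AM on July 23

Convert departure to UTC: 5:10 PM − 4:30 = 12:40 PM UTC on Jul 21.
Add 6 hours 10 minutes leg 1 → 6:50 PM UTC.
Add 5 hours 4 minutes layover in Tehran → 11:54 PM UTC.
Add 12 hours and 35 minutes leg 2 → 12:29 PM UTC (Jul 22).
Add 7 hours 30 minutes layover in Marquesas → 7:59 PM UTC.
Add 13 hours and 25 minutes leg 3 → 9:24 AM UTC (Jul 23).
New Almaty is UTC+2:00, so local arrival = 9:24 AM + 2:00 = 11:24 AM on Jul 23.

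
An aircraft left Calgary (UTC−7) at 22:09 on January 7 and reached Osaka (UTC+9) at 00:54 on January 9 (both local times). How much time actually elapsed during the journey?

Departure in UTC: 22:09 + 7:00 = 05:09 on Jan 8.
Arrival in UTC: 00:54 − 9:00 = 15:54 on Jan 8.
Elapsed = 15:54 − 05:09 = 10 hours 45 minutes.

10 hours 45 minutes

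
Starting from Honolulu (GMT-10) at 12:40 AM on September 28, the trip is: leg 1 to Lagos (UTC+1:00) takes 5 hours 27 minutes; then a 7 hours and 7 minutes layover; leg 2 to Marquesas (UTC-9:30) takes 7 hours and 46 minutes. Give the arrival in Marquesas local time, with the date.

9:30 PM on September 28

Convert departure to UTC: 12:40 AM + 10:00 = 10:40 AM UTC on Sep 28.
Add 5 hours and 27 minutes leg 1 → 4:07 PM UTC.
Add 7 hours and 7 minutes layover in Lagos → 11:14 PM UTC.
Add 7 hours 46 minutes leg 2 → 7:00 AM UTC (Sep 29).
Marquesas is UTC−9:30, so local arrival = 7:00 AM − 9:30 = 9:30 PM on Sep 28.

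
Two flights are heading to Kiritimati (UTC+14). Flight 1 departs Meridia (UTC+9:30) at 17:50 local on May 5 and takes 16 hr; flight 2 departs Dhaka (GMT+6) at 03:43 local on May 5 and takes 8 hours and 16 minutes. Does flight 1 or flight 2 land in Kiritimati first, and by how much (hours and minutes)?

the second, by 18 hours 21 minutes

Flight 1 in UTC: 17:50 − 9:30 = 08:20 on May 5.
+16 hours → arrive 00:20 UTC on May 6.
Flight 2 in UTC: 03:43 − 6:00 = 21:43 on May 4.
+8 hours 16 minutes → arrive 05:59 UTC on May 5.
Flight 2 lands earlier by 18 hours 21 minutes.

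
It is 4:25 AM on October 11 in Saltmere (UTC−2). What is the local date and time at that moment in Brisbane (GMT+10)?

Brisbane is 12:00 ahead of Saltmere.
Shift by the zone difference: 4:25 AM + 12:00 = 4:25 PM on Oct 11 in Brisbane.

4:25 PM on Oct 11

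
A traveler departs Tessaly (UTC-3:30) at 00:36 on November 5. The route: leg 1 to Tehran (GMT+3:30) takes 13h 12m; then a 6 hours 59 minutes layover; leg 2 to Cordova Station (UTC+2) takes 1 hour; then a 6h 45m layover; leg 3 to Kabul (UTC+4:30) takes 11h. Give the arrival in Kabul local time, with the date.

23:32 on November 6

Convert departure to UTC: 00:36 + 3:30 = 04:06 UTC on Nov 5.
Add 13 hours 12 minutes leg 1 → 17:18 UTC.
Add 6 hours and 59 minutes layover in Tehran → 00:17 UTC (Nov 6).
Add 1 hour leg 2 → 01:17 UTC.
Add 6 hours and 45 minutes layover in Cordova Station → 08:02 UTC.
Add 11 hours leg 3 → 19:02 UTC.
Kabul is UTC+4:30, so local arrival = 19:02 + 4:30 = 23:32 on Nov 6.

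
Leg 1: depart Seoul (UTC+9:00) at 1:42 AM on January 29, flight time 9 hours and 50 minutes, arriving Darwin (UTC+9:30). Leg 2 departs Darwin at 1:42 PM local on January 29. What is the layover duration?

Convert departure to UTC: 1:42 AM − 9:00 = 4:42 PM UTC on Jan 28.
Add 9 hours and 50 minutes flight time → 2:32 AM UTC (Jan 29).
Darwin is UTC+9:30, so local arrival = 2:32 AM + 9:30 = 12:02 PM on Jan 29.
Layover = 1:42 PM − 12:02 PM = 1 hour 40 minutes.

1 hour 40 minutes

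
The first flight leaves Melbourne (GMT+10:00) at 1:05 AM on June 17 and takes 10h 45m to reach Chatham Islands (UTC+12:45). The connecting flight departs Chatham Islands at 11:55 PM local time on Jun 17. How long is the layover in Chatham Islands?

9 hours 20 minutes

Convert departure to UTC: 1:05 AM − 10:00 = 3:05 PM UTC on Jun 16.
Add 10 hours 45 minutes flight time → 1:50 AM UTC (Jun 17).
Chatham Islands is UTC+12:45, so local arrival = 1:50 AM + 12:45 = 2:35 PM on Jun 17.
Layover = 11:55 PM − 2:35 PM = 9 hours 20 minutes.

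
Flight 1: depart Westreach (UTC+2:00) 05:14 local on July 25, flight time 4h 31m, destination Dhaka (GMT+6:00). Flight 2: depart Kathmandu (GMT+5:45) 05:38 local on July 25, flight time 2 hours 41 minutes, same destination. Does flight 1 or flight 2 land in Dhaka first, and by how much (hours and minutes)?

Flight 1 in UTC: 05:14 − 2:00 = 03:14 on Jul 25.
+4 hours and 31 minutes → arrive 07:45 UTC on Jul 25.
Flight 2 in UTC: 05:38 − 5:45 = 23:53 on Jul 24.
+2 hours 41 minutes → arrive 02:34 UTC on Jul 25.
Flight 2 lands earlier by 5 hours 11 minutes.

the second, by 5 hours 11 minutes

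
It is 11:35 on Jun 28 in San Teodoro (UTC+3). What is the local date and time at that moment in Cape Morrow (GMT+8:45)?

Cape Morrow is 5:45 ahead of San Teodoro.
Shift by the zone difference: 11:35 + 5:45 = 17:20 on Jun 28 in Cape Morrow.

17:20 on Jun 28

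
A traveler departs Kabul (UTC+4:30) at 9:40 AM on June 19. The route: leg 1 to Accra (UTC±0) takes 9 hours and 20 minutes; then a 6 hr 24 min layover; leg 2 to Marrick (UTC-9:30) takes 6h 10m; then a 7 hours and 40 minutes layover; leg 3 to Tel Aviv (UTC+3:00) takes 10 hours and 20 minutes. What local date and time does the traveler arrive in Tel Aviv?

12:04 AM on June 21

Convert departure to UTC: 9:40 AM − 4:30 = 5:10 AM UTC on Jun 19.
Add 9 hours 20 minutes leg 1 → 2:30 PM UTC.
Add 6 hours 24 minutes layover in Accra → 8:54 PM UTC.
Add 6 hours 10 minutes leg 2 → 3:04 AM UTC (Jun 20).
Add 7 hours 40 minutes layover in Marrick → 10:44 AM UTC.
Add 10 hours 20 minutes leg 3 → 9:04 PM UTC.
Tel Aviv is UTC+3:00, so local arrival = 9:04 PM + 3:00 = 12:04 AM on Jun 21.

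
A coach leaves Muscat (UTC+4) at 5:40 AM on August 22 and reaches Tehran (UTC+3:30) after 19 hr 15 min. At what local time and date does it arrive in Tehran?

12:25 AM on Aug 23

Convert departure to UTC: 5:40 AM − 4:00 = 1:40 AM UTC on Aug 22.
Add 19 hours 15 minutes travel time → 8:55 PM UTC.
Tehran is UTC+3:30, so local arrival = 8:55 PM + 3:30 = 12:25 AM on Aug 23.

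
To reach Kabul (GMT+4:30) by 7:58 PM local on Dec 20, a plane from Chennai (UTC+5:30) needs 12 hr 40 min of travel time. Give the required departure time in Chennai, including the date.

8:18 AM on December 20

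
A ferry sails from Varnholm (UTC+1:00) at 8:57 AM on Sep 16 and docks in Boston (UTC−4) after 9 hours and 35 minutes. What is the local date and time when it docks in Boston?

Convert departure to UTC: 8:57 AM − 1:00 = 7:57 AM UTC on Sep 16.
Add 9 hours 35 minutes travel time → 5:32 PM UTC.
Boston is UTC−4:00, so local arrival = 5:32 PM − 4:00 = 1:32 PM on Sep 16.

1:32 PM on September 16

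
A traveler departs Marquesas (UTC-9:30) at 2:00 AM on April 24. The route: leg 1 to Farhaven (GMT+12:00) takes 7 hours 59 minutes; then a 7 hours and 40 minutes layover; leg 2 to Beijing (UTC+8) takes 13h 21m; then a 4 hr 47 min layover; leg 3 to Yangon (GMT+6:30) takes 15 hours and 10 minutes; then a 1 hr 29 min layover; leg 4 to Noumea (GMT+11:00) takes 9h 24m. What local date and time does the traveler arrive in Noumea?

Convert departure to UTC: 2:00 AM + 9:30 = 11:30 AM UTC on Apr 24.
Add 7 hours and 59 minutes leg 1 → 7:29 PM UTC.
Add 7 hours 40 minutes layover in Farhaven → 3:09 AM UTC (Apr 25).
Add 13 hours and 21 minutes leg 2 → 4:30 PM UTC.
Add 4 hours 47 minutes layover in Beijing → 9:17 PM UTC.
Add 15 hours and 10 minutes leg 3 → 12:27 PM UTC (Apr 26).
Add 1 hour 29 minutes layover in Yangon → 1:56 PM UTC.
Add 9 hours 24 minutes leg 4 → 11:20 PM UTC.
Noumea is UTC+11:00, so local arrival = 11:20 PM + 11:00 = 10:20 AM on Apr 27.

10:20 AM on Apr 27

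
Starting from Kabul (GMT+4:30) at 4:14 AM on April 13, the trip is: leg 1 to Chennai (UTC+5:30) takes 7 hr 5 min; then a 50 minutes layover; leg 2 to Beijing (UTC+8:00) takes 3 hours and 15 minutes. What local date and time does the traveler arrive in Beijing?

6:54 PM on Apr 13

Convert departure to UTC: 4:14 AM − 4:30 = 11:44 PM UTC on Apr 12.
Add 7 hours and 5 minutes leg 1 → 6:49 AM UTC (Apr 13).
Add 50 minutes layover in Chennai → 7:39 AM UTC.
Add 3 hours and 15 minutes leg 2 → 10:54 AM UTC.
Beijing is UTC+8:00, so local arrival = 10:54 AM + 8:00 = 6:54 PM on Apr 13.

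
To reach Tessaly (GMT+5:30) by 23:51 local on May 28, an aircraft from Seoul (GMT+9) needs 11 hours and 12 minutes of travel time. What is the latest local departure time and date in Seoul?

16:09 on May 28

Target arrival in UTC: 23:51 − 5:30 = 18:21 on May 28.
Subtract 11 hours and 12 minutes → departure 07:09 UTC on May 28.
Seoul is UTC+9:00: 07:09 + 9:00 = 16:09 on May 28.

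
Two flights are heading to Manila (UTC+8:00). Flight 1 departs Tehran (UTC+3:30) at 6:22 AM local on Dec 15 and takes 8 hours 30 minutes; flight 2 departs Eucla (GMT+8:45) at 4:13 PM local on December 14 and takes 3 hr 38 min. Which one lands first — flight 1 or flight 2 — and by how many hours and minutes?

the second, by 24 hours 16 minutes

Flight 1 in UTC: 6:22 AM − 3:30 = 2:52 AM on Dec 15.
+8 hours 30 minutes → arrive 11:22 AM UTC on Dec 15.
Flight 2 in UTC: 4:13 PM − 8:45 = 7:28 AM on Dec 14.
+3 hours 38 minutes → arrive 11:06 AM UTC on Dec 14.
Flight 2 lands earlier by 24 hours 16 minutes.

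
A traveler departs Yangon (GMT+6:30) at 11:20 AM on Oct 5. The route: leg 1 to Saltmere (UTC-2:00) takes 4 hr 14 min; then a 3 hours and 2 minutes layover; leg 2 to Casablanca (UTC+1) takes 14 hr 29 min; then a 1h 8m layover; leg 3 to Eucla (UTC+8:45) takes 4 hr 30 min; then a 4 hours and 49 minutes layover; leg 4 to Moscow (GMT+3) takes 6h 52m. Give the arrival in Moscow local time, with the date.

Convert departure to UTC: 11:20 AM − 6:30 = 4:50 AM UTC on Oct 5.
Add 4 hours and 14 minutes leg 1 → 9:04 AM UTC.
Add 3 hours 2 minutes layover in Saltmere → 12:06 PM UTC.
Add 14 hours 29 minutes leg 2 → 2:35 AM UTC (Oct 6).
Add 1 hour 8 minutes layover in Casablanca → 3:43 AM UTC.
Add 4 hours 30 minutes leg 3 → 8:13 AM UTC.
Add 4 hours 49 minutes layover in Eucla → 1:02 PM UTC.
Add 6 hours and 52 minutes leg 4 → 7:54 PM UTC.
Moscow is UTC+3:00, so local arrival = 7:54 PM + 3:00 = 10:54 PM on Oct 6.

10:54 PM on October 6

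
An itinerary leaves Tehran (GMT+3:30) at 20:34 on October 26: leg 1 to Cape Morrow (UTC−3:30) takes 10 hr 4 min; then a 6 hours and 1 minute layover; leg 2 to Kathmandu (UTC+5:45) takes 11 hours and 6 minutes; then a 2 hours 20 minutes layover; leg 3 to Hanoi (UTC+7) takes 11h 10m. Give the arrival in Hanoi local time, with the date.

16:45 on October 28

Convert departure to UTC: 20:34 − 3:30 = 17:04 UTC on Oct 26.
Add 10 hours 4 minutes leg 1 → 03:08 UTC (Oct 27).
Add 6 hours and 1 minute layover in Cape Morrow → 09:09 UTC.
Add 11 hours and 6 minutes leg 2 → 20:15 UTC.
Add 2 hours 20 minutes layover in Kathmandu → 22:35 UTC.
Add 11 hours 10 minutes leg 3 → 09:45 UTC (Oct 28).
Hanoi is UTC+7:00, so local arrival = 09:45 + 7:00 = 16:45 on Oct 28.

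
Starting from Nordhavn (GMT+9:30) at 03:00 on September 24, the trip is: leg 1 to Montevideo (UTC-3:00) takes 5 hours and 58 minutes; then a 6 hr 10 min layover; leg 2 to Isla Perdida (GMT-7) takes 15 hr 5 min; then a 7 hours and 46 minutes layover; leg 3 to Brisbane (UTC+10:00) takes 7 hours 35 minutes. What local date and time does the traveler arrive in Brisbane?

22:04 on Sep 25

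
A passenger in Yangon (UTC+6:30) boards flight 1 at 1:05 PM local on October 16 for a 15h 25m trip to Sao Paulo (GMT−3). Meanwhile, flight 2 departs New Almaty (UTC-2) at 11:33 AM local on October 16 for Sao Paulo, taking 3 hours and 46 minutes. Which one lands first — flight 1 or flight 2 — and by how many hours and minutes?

Flight 1 in UTC: 1:05 PM − 6:30 = 6:35 AM on Oct 16.
+15 hours 25 minutes → arrive 10:00 PM UTC on Oct 16.
Flight 2 in UTC: 11:33 AM + 2:00 = 1:33 PM on Oct 16.
+3 hours and 46 minutes → arrive 5:19 PM UTC on Oct 16.
Flight 2 lands earlier by 4 hours 41 minutes.

the second, by 4 hours 41 minutes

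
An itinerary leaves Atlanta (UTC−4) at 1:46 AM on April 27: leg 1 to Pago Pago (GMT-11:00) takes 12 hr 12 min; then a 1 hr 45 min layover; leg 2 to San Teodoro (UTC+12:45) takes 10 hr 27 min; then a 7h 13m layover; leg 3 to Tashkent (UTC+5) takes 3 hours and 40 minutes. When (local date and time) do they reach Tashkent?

Convert departure to UTC: 1:46 AM + 4:00 = 5:46 AM UTC on Apr 27.
Add 12 hours and 12 minutes leg 1 → 5:58 PM UTC.
Add 1 hour 45 minutes layover in Pago Pago → 7:43 PM UTC.
Add 10 hours 27 minutes leg 2 → 6:10 AM UTC (Apr 28).
Add 7 hours 13 minutes layover in San Teodoro → 1:23 PM UTC.
Add 3 hours 40 minutes leg 3 → 5:03 PM UTC.
Tashkent is UTC+5:00, so local arrival = 5:03 PM + 5:00 = 10:03 PM on Apr 28.

10:03 PM on April 28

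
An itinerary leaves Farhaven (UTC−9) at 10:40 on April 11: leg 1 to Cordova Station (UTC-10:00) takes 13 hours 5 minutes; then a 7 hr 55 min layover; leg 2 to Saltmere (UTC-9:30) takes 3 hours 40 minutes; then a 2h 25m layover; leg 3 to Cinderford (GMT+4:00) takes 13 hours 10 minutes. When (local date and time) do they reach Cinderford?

15:55 on Apr 13

Convert departure to UTC: 10:40 + 9:00 = 19:40 UTC on Apr 11.
Add 13 hours and 5 minutes leg 1 → 08:45 UTC (Apr 12).
Add 7 hours 55 minutes layover in Cordova Station → 16:40 UTC.
Add 3 hours and 40 minutes leg 2 → 20:20 UTC.
Add 2 hours 25 minutes layover in Saltmere → 22:45 UTC.
Add 13 hours 10 minutes leg 3 → 11:55 UTC (Apr 13).
Cinderford is UTC+4:00, so local arrival = 11:55 + 4:00 = 15:55 on Apr 13.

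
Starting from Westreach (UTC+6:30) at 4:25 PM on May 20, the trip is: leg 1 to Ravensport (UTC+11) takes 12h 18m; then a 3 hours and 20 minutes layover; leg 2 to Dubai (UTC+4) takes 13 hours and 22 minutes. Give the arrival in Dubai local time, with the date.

Convert departure to UTC: 4:25 PM − 6:30 = 9:55 AM UTC on May 20.
Add 12 hours and 18 minutes leg 1 → 10:13 PM UTC.
Add 3 hours 20 minutes layover in Ravensport → 1:33 AM UTC (May 21).
Add 13 hours 22 minutes leg 2 → 2:55 PM UTC.
Dubai is UTC+4:00, so local arrival = 2:55 PM + 4:00 = 6:55 PM on May 21.

6:55 PM on May 21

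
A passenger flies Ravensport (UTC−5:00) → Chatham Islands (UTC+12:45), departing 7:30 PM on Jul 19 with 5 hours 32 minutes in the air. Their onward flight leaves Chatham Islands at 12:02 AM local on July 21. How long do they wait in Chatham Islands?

5 hours 15 minutes

Convert departure to UTC: 7:30 PM + 5:00 = 12:30 AM UTC on Jul 20.
Add 5 hours 32 minutes flight time → 6:02 AM UTC.
Chatham Islands is UTC+12:45, so local arrival = 6:02 AM + 12:45 = 6:47 PM on Jul 20.
Layover = 12:02 AM − 6:47 PM (+1 day) = 5 hours 15 minutes.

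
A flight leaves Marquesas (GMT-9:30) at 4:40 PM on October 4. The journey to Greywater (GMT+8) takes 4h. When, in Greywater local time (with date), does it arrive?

Convert departure to UTC: 4:40 PM + 9:30 = 2:10 AM UTC on Oct 5.
Add 4 hours travel time → 6:10 AM UTC.
Greywater is UTC+8:00, so local arrival = 6:10 AM + 8:00 = 2:10 PM on Oct 5.

2:10 PM on Oct 5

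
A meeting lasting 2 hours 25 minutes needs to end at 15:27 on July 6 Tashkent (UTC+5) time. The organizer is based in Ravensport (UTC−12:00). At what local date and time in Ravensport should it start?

Target end time in UTC: 15:27 − 5:00 = 10:27 on Jul 6.
Subtract 2 hours and 25 minutes → start 08:02 UTC on Jul 6.
Ravensport is UTC−12:00: 08:02 − 12:00 = 20:02 on Jul 5.

20:02 on July 5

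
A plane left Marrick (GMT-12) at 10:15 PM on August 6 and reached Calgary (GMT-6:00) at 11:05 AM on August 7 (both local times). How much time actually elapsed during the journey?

6 hours 50 minutes

Departure in UTC: 10:15 PM + 12:00 = 10:15 AM on Aug 7.
Arrival in UTC: 11:05 AM + 6:00 = 5:05 PM on Aug 7.
Elapsed = 5:05 PM − 10:15 AM = 6 hours 50 minutes.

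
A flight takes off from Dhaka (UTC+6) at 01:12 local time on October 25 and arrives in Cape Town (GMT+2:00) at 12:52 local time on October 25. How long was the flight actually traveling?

Cape Town is 4:00 behind Dhaka.
Clock-face elapsed time (ignoring zones) is 11 hours 40 minutes.
Actual elapsed = 11 hours 40 minutes + 4:00 = 15 hours 40 minutes.

15 hours 40 minutes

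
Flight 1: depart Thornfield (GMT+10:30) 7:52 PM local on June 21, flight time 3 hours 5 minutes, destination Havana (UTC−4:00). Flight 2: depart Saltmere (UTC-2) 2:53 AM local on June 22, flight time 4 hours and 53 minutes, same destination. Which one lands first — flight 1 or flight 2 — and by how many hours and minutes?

the first, by 21 hours 19 minutes

Flight 1 in UTC: 7:52 PM − 10:30 = 9:22 AM on Jun 21.
+3 hours and 5 minutes → arrive 12:27 PM UTC on Jun 21.
Flight 2 in UTC: 2:53 AM + 2:00 = 4:53 AM on Jun 22.
+4 hours 53 minutes → arrive 9:46 AM UTC on Jun 22.
Flight 1 lands earlier by 21 hours 19 minutes.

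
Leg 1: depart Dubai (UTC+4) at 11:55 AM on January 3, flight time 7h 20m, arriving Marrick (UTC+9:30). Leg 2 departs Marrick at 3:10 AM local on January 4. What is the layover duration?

2 hours 25 minutes

Convert departure to UTC: 11:55 AM − 4:00 = 7:55 AM UTC on Jan 3.
Add 7 hours and 20 minutes flight time → 3:15 PM UTC.
Marrick is UTC+9:30, so local arrival = 3:15 PM + 9:30 = 12:45 AM on Jan 4.
Layover = 3:10 AM − 12:45 AM = 2 hours 25 minutes.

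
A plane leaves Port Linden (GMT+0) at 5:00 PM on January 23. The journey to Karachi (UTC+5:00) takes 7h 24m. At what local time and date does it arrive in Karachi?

5:24 AM on January 24

Port Linden is at UTC+0, so departure is already 5:00 PM UTC on Jan 23.
Add 7 hours 24 minutes travel time → 12:24 AM UTC (Jan 24).
Karachi is UTC+5:00, so local arrival = 12:24 AM + 5:00 = 5:24 AM on Jan 24.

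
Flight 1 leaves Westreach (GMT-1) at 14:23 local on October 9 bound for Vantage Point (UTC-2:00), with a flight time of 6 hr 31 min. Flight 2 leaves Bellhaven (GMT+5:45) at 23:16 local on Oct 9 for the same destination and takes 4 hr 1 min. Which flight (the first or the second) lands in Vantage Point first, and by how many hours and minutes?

the second, by 22 minutes

Flight 1 in UTC: 14:23 + 1:00 = 15:23 on Oct 9.
+6 hours and 31 minutes → arrive 21:54 UTC on Oct 9.
Flight 2 in UTC: 23:16 − 5:45 = 17:31 on Oct 9.
+4 hours 1 minute → arrive 21:32 UTC on Oct 9.
Flight 2 lands earlier by 22 minutes.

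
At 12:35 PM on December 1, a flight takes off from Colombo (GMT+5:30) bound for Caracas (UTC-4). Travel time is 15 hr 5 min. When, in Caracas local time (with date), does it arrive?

6:10 PM on December 1

Convert departure to UTC: 12:35 PM − 5:30 = 7:05 AM UTC on Dec 1.
Add 15 hours and 5 minutes travel time → 10:10 PM UTC.
Caracas is UTC−4:00, so local arrival = 10:10 PM − 4:00 = 6:10 PM on Dec 1.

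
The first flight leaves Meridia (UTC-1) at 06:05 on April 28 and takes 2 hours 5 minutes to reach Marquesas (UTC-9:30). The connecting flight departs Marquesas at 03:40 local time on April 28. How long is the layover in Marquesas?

Convert departure to UTC: 06:05 + 1:00 = 07:05 UTC on Apr 28.
Add 2 hours 5 minutes flight time → 09:10 UTC.
Marquesas is UTC−9:30, so local arrival = 09:10 − 9:30 = 23:40 on Apr 27.
Layover = 03:40 − 23:40 (+1 day) = 4 hours.

4 hours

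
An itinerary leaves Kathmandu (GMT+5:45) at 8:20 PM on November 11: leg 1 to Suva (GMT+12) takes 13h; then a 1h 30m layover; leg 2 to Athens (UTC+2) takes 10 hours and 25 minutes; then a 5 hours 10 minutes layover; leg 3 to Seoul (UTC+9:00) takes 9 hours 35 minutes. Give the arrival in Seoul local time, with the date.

3:15 PM on November 13

Convert departure to UTC: 8:20 PM − 5:45 = 2:35 PM UTC on Nov 11.
Add 13 hours leg 1 → 3:35 AM UTC (Nov 12).
Add 1 hour 30 minutes layover in Suva → 5:05 AM UTC.
Add 10 hours 25 minutes leg 2 → 3:30 PM UTC.
Add 5 hours 10 minutes layover in Athens → 8:40 PM UTC.
Add 9 hours and 35 minutes leg 3 → 6:15 AM UTC (Nov 13).
Seoul is UTC+9:00, so local arrival = 6:15 AM + 9:00 = 3:15 PM on Nov 13.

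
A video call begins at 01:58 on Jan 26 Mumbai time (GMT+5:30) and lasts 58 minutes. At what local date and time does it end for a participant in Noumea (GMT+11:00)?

Convert start to UTC: 01:58 − 5:30 = 20:28 UTC on Jan 25.
Add 58 minutes duration → 21:26 UTC.
Noumea is UTC+11:00, so local end time = 21:26 + 11:00 = 08:26 on Jan 26.

08:26 on Jan 26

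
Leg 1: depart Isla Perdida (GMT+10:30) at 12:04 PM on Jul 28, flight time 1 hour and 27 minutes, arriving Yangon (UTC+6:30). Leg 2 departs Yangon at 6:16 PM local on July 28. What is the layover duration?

Convert departure to UTC: 12:04 PM − 10:30 = 1:34 AM UTC on Jul 28.
Add 1 hour and 27 minutes flight time → 3:01 AM UTC.
Yangon is UTC+6:30, so local arrival = 3:01 AM + 6:30 = 9:31 AM on Jul 28.
Layover = 6:16 PM − 9:31 AM = 8 hours 45 minutes.

8 hours 45 minutes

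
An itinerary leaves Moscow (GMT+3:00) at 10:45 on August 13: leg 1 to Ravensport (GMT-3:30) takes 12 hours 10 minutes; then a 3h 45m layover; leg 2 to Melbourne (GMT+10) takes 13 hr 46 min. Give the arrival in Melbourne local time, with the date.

23:26 on August 14

Convert departure to UTC: 10:45 − 3:00 = 07:45 UTC on Aug 13.
Add 12 hours 10 minutes leg 1 → 19:55 UTC.
Add 3 hours and 45 minutes layover in Ravensport → 23:40 UTC.
Add 13 hours and 46 minutes leg 2 → 13:26 UTC (Aug 14).
Melbourne is UTC+10:00, so local arrival = 13:26 + 10:00 = 23:26 on Aug 14.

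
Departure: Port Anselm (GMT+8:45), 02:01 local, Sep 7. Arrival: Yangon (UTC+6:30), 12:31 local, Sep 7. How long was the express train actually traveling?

12 hours 45 minutes

Departure in UTC: 02:01 − 8:45 = 17:16 on Sep 6.
Arrival in UTC: 12:31 − 6:30 = 06:01 on Sep 7.
Elapsed = 06:01 − 17:16 (+1 day) = 12 hours 45 minutes.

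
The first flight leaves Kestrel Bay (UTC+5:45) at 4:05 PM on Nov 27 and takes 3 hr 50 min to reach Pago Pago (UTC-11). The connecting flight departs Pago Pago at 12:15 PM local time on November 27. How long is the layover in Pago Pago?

9 hours 5 minutes

Convert departure to UTC: 4:05 PM − 5:45 = 10:20 AM UTC on Nov 27.
Add 3 hours 50 minutes flight time → 2:10 PM UTC.
Pago Pago is UTC−11:00, so local arrival = 2:10 PM − 11:00 = 3:10 AM on Nov 27.
Layover = 12:15 PM − 3:10 AM = 9 hours 5 minutes.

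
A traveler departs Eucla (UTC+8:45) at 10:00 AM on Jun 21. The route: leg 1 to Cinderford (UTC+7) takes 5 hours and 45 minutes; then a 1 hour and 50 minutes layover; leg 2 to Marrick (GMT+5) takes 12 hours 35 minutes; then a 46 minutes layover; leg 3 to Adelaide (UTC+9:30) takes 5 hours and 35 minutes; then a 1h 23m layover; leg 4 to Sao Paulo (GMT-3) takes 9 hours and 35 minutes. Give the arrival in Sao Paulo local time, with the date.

11:44 AM on Jun 22

Convert departure to UTC: 10:00 AM − 8:45 = 1:15 AM UTC on Jun 21.
Add 5 hours and 45 minutes leg 1 → 7:00 AM UTC.
Add 1 hour 50 minutes layover in Cinderford → 8:50 AM UTC.
Add 12 hours and 35 minutes leg 2 → 9:25 PM UTC.
Add 46 minutes layover in Marrick → 10:11 PM UTC.
Add 5 hours 35 minutes leg 3 → 3:46 AM UTC (Jun 22).
Add 1 hour 23 minutes layover in Adelaide → 5:09 AM UTC.
Add 9 hours 35 minutes leg 4 → 2:44 PM UTC.
Sao Paulo is UTC−3:00, so local arrival = 2:44 PM − 3:00 = 11:44 AM on Jun 22.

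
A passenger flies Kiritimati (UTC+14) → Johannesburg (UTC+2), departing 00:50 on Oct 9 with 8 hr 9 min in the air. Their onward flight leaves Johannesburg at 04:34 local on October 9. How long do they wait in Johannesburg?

Convert departure to UTC: 00:50 − 14:00 = 10:50 UTC on Oct 8.
Add 8 hours 9 minutes flight time → 18:59 UTC.
Johannesburg is UTC+2:00, so local arrival = 18:59 + 2:00 = 20:59 on Oct 8.
Layover = 04:34 − 20:59 (+1 day) = 7 hours 35 minutes.

7 hours 35 minutes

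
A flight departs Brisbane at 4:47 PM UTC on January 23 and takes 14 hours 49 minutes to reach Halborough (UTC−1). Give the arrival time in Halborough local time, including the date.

Departure is given in UTC: 4:47 PM on Jan 23.
Add 14 hours and 49 minutes → 7:36 AM UTC (Jan 24).
Halborough is UTC−1:00: 7:36 AM − 1:00 = 6:36 AM on Jan 24.

6:36 AM on January 24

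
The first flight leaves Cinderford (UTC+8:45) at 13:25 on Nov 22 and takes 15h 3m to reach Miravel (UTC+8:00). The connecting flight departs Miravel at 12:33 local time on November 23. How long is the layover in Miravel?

Convert departure to UTC: 13:25 − 8:45 = 04:40 UTC on Nov 22.
Add 15 hours 3 minutes flight time → 19:43 UTC.
Miravel is UTC+8:00, so local arrival = 19:43 + 8:00 = 03:43 on Nov 23.
Layover = 12:33 − 03:43 = 8 hours 50 minutes.

8 hours 50 minutes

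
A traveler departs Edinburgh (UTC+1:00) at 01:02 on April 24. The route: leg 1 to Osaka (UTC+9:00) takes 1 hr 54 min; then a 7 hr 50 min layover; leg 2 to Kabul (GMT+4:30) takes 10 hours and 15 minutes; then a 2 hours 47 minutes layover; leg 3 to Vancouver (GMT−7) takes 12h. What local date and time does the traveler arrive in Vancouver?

03:48 on April 25

Convert departure to UTC: 01:02 − 1:00 = 00:02 UTC on Apr 24.
Add 1 hour 54 minutes leg 1 → 01:56 UTC.
Add 7 hours and 50 minutes layover in Osaka → 09:46 UTC.
Add 10 hours and 15 minutes leg 2 → 20:01 UTC.
Add 2 hours 47 minutes layover in Kabul → 22:48 UTC.
Add 12 hours leg 3 → 10:48 UTC (Apr 25).
Vancouver is UTC−7:00, so local arrival = 10:48 − 7:00 = 03:48 on Apr 25.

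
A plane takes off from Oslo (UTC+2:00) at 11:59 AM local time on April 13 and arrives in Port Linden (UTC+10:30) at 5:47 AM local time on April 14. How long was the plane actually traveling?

9 hours 18 minutes

Port Linden is 8:30 ahead of Oslo.
Clock-face elapsed time (ignoring zones) is 17 hours 48 minutes.
Actual elapsed = 17 hours 48 minutes − 8:30 = 9 hours 18 minutes.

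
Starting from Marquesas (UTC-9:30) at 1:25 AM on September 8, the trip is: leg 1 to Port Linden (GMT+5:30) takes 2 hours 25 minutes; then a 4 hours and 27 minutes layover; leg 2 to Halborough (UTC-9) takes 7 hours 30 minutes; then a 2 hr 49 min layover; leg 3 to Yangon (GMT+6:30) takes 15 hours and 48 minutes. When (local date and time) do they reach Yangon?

2:24 AM on Sep 10

Convert departure to UTC: 1:25 AM + 9:30 = 10:55 AM UTC on Sep 8.
Add 2 hours 25 minutes leg 1 → 1:20 PM UTC.
Add 4 hours 27 minutes layover in Port Linden → 5:47 PM UTC.
Add 7 hours 30 minutes leg 2 → 1:17 AM UTC (Sep 9).
Add 2 hours and 49 minutes layover in Halborough → 4:06 AM UTC.
Add 15 hours 48 minutes leg 3 → 7:54 PM UTC.
Yangon is UTC+6:30, so local arrival = 7:54 PM + 6:30 = 2:24 AM on Sep 10.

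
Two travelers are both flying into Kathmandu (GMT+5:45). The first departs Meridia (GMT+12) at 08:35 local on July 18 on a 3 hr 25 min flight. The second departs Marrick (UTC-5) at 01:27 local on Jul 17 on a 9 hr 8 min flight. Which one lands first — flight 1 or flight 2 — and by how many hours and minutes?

Flight 1 in UTC: 08:35 − 12:00 = 20:35 on Jul 17.
+3 hours and 25 minutes → arrive 00:00 UTC on Jul 18.
Flight 2 in UTC: 01:27 + 5:00 = 06:27 on Jul 17.
+9 hours 8 minutes → arrive 15:35 UTC on Jul 17.
Flight 2 lands earlier by 8 hours 25 minutes.

the second, by 8 hours 25 minutes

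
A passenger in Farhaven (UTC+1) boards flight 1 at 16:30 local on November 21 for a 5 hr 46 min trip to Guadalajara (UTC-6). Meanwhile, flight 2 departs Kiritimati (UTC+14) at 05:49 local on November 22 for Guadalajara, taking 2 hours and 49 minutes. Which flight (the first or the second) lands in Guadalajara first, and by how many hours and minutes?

the second, by 2 hours 38 minutes

Flight 1 in UTC: 16:30 − 1:00 = 15:30 on Nov 21.
+5 hours and 46 minutes → arrive 21:16 UTC on Nov 21.
Flight 2 in UTC: 05:49 − 14:00 = 15:49 on Nov 21.
+2 hours and 49 minutes → arrive 18:38 UTC on Nov 21.
Flight 2 lands earlier by 2 hours 38 minutes.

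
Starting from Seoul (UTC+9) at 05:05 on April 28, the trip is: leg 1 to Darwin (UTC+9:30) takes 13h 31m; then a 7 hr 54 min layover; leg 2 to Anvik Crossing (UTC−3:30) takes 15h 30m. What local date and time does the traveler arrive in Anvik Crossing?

05:30 on April 29

Convert departure to UTC: 05:05 − 9:00 = 20:05 UTC on Apr 27.
Add 13 hours 31 minutes leg 1 → 09:36 UTC (Apr 28).
Add 7 hours and 54 minutes layover in Darwin → 17:30 UTC.
Add 15 hours and 30 minutes leg 2 → 09:00 UTC (Apr 29).
Anvik Crossing is UTC−3:30, so local arrival = 09:00 − 3:30 = 05:30 on Apr 29.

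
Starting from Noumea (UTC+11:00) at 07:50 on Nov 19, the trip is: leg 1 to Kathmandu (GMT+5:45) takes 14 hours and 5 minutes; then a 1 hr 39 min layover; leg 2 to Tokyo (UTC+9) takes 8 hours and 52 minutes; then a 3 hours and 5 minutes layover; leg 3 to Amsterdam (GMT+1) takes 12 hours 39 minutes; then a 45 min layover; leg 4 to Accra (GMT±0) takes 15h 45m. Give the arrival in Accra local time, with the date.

05:40 on November 21

Convert departure to UTC: 07:50 − 11:00 = 20:50 UTC on Nov 18.
Add 14 hours and 5 minutes leg 1 → 10:55 UTC (Nov 19).
Add 1 hour 39 minutes layover in Kathmandu → 12:34 UTC.
Add 8 hours 52 minutes leg 2 → 21:26 UTC.
Add 3 hours 5 minutes layover in Tokyo → 00:31 UTC (Nov 20).
Add 12 hours and 39 minutes leg 3 → 13:10 UTC.
Add 45 minutes layover in Amsterdam → 13:55 UTC.
Add 15 hours 45 minutes leg 4 → 05:40 UTC (Nov 21).
Accra is UTC+0, so local arrival is the same: 05:40 on Nov 21.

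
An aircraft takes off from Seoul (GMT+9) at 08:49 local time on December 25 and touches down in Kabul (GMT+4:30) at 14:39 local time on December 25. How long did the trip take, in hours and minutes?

Kabul is 4:30 behind Seoul.
Clock-face elapsed time (ignoring zones) is 5 hours 50 minutes.
Actual elapsed = 5 hours 50 minutes + 4:30 = 10 hours 20 minutes.

10 hours 20 minutes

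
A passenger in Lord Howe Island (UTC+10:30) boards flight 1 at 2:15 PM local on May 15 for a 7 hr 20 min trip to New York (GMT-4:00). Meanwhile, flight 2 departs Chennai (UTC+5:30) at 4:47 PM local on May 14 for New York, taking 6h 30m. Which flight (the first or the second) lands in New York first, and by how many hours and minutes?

Flight 1 in UTC: 2:15 PM − 10:30 = 3:45 AM on May 15.
+7 hours and 20 minutes → arrive 11:05 AM UTC on May 15.
Flight 2 in UTC: 4:47 PM − 5:30 = 11:17 AM on May 14.
+6 hours 30 minutes → arrive 5:47 PM UTC on May 14.
Flight 2 lands earlier by 17 hours 18 minutes.

the second, by 17 hours 18 minutes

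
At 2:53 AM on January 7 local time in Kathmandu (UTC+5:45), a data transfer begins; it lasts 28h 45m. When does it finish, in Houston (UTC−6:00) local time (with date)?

Convert start to UTC: 2:53 AM − 5:45 = 9:08 PM UTC on Jan 6.
Add 28 hours 45 minutes duration → 1:53 AM UTC (Jan 8).
Houston is UTC−6:00, so local end time = 1:53 AM − 6:00 = 7:53 PM on Jan 7.

7:53 PM on January 7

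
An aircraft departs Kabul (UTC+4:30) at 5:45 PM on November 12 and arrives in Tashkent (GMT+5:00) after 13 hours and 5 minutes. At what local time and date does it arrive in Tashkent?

Convert departure to UTC: 5:45 PM − 4:30 = 1:15 PM UTC on Nov 12.
Add 13 hours and 5 minutes travel time → 2:20 AM UTC (Nov 13).
Tashkent is UTC+5:00, so local arrival = 2:20 AM + 5:00 = 7:20 AM on Nov 13.

7:20 AM on November 13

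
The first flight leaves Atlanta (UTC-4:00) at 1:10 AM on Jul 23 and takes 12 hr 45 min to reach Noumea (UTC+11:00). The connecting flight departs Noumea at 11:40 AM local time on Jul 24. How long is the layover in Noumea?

6 hours 45 minutes

Convert departure to UTC: 1:10 AM + 4:00 = 5:10 AM UTC on Jul 23.
Add 12 hours 45 minutes flight time → 5:55 PM UTC.
Noumea is UTC+11:00, so local arrival = 5:55 PM + 11:00 = 4:55 AM on Jul 24.
Layover = 11:40 AM − 4:55 AM = 6 hours 45 minutes.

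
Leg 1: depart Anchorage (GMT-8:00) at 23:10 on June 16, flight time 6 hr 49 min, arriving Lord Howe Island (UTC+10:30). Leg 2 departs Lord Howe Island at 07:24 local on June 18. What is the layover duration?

6 hours 55 minutes

Convert departure to UTC: 23:10 + 8:00 = 07:10 UTC on Jun 17.
Add 6 hours and 49 minutes flight time → 13:59 UTC.
Lord Howe Island is UTC+10:30, so local arrival = 13:59 + 10:30 = 00:29 on Jun 18.
Layover = 07:24 − 00:29 = 6 hours 55 minutes.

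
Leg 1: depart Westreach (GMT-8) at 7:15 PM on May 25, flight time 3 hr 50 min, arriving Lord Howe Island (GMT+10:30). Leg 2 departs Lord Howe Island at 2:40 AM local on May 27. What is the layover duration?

Convert departure to UTC: 7:15 PM + 8:00 = 3:15 AM UTC on May 26.
Add 3 hours and 50 minutes flight time → 7:05 AM UTC.
Lord Howe Island is UTC+10:30, so local arrival = 7:05 AM + 10:30 = 5:35 PM on May 26.
Layover = 2:40 AM − 5:35 PM (+1 day) = 9 hours 5 minutes.

9 hours 5 minutes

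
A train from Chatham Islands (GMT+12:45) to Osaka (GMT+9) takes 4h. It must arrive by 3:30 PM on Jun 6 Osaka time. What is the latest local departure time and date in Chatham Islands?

Target arrival in UTC: 3:30 PM − 9:00 = 6:30 AM on Jun 6.
Subtract 4 hours → departure 2:30 AM UTC on Jun 6.
Chatham Islands is UTC+12:45: 2:30 AM + 12:45 = 3:15 PM on Jun 6.

3:15 PM on June 6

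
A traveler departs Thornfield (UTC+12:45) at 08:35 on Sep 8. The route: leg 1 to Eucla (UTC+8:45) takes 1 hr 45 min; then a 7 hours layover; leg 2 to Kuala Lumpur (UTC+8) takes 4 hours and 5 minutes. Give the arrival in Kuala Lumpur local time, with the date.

Convert departure to UTC: 08:35 − 12:45 = 19:50 UTC on Sep 7.
Add 1 hour and 45 minutes leg 1 → 21:35 UTC.
Add 7 hours layover in Eucla → 04:35 UTC (Sep 8).
Add 4 hours and 5 minutes leg 2 → 08:40 UTC.
Kuala Lumpur is UTC+8:00, so local arrival = 08:40 + 8:00 = 16:40 on Sep 8.

16:40 on Sep 8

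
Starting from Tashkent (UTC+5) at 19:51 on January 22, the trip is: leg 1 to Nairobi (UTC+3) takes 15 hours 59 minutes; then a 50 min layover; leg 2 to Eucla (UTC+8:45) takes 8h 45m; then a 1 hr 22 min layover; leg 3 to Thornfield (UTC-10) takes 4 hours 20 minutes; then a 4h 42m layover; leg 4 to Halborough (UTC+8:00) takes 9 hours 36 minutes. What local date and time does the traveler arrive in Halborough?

Convert departure to UTC: 19:51 − 5:00 = 14:51 UTC on Jan 22.
Add 15 hours 59 minutes leg 1 → 06:50 UTC (Jan 23).
Add 50 minutes layover in Nairobi → 07:40 UTC.
Add 8 hours 45 minutes leg 2 → 16:25 UTC.
Add 1 hour and 22 minutes layover in Eucla → 17:47 UTC.
Add 4 hours and 20 minutes leg 3 → 22:07 UTC.
Add 4 hours 42 minutes layover in Thornfield → 02:49 UTC (Jan 24).
Add 9 hours 36 minutes leg 4 → 12:25 UTC.
Halborough is UTC+8:00, so local arrival = 12:25 + 8:00 = 20:25 on Jan 24.

20:25 on January 24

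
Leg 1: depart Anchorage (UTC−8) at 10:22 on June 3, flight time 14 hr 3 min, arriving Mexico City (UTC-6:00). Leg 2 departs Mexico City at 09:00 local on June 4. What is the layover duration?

Convert departure to UTC: 10:22 + 8:00 = 18:22 UTC on Jun 3.
Add 14 hours and 3 minutes flight time → 08:25 UTC (Jun 4).
Mexico City is UTC−6:00, so local arrival = 08:25 − 6:00 = 02:25 on Jun 4.
Layover = 09:00 − 02:25 = 6 hours 35 minutes.

6 hours 35 minutes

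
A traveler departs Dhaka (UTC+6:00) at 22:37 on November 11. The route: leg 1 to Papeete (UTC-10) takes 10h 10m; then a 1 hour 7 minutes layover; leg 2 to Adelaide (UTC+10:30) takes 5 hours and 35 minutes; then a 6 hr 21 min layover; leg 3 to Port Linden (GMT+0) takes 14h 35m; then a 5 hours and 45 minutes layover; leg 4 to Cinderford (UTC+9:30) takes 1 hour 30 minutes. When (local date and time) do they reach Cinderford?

23:10 on November 13

Convert departure to UTC: 22:37 − 6:00 = 16:37 UTC on Nov 11.
Add 10 hours and 10 minutes leg 1 → 02:47 UTC (Nov 12).
Add 1 hour 7 minutes layover in Papeete → 03:54 UTC.
Add 5 hours and 35 minutes leg 2 → 09:29 UTC.
Add 6 hours and 21 minutes layover in Adelaide → 15:50 UTC.
Add 14 hours 35 minutes leg 3 → 06:25 UTC (Nov 13).
Add 5 hours and 45 minutes layover in Port Linden → 12:10 UTC.
Add 1 hour 30 minutes leg 4 → 13:40 UTC.
Cinderford is UTC+9:30, so local arrival = 13:40 + 9:30 = 23:10 on Nov 13.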